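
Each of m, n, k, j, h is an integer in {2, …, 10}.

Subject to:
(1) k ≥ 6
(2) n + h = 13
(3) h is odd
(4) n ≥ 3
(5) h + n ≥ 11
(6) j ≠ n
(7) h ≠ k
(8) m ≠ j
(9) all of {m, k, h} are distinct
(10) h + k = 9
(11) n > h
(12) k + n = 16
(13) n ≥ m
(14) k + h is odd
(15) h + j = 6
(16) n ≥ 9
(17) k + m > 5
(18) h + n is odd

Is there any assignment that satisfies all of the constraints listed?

Take m = 2, n = 10, k = 6, j = 3, h = 3. Then constraint 2: n + h = 13; constraint 5: h + n = 13, and every other listed constraint is also met.

Satisfiable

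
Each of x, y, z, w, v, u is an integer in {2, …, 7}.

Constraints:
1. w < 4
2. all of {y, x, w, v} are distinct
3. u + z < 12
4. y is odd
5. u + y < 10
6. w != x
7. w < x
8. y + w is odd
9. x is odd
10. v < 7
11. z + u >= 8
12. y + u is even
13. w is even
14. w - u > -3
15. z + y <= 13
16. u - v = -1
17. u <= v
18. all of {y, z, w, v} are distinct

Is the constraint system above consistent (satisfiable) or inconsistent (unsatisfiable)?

One satisfying assignment is x = 7, y = 5, z = 7, w = 2, v = 4, u = 3.
For the less obvious constraints — constraint 3: u + z = 10; constraint 5: u + y = 8; constraint 11: z + u = 10 — and the others hold by inspection.

Satisfiable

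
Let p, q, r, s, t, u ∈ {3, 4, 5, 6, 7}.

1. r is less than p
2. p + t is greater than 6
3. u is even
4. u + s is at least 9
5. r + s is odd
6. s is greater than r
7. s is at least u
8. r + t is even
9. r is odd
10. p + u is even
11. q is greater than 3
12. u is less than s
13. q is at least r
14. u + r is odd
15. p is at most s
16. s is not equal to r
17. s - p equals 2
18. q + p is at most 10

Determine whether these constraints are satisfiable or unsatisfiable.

Satisfiable

Try p = 4, q = 4, r = 3, s = 6, t = 3, u = 4.
Check constraint 2: p + t = 7; constraint 4: u + s = 10; constraint 17: s - p = 2. The remaining constraints are straightforward to verify.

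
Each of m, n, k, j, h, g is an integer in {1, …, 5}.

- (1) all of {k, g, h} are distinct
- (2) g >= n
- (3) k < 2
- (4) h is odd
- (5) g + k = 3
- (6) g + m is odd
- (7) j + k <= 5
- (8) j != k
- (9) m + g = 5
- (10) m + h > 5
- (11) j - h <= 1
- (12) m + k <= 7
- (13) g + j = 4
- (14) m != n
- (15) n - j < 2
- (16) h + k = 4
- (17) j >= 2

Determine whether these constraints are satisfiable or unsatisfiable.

Take m = 3, n = 2, k = 1, j = 2, h = 3, g = 2. Then constraint 5: g + k = 3; constraint 7: j + k = 3; constraint 9: m + g = 5, and every other listed constraint is also met.

Satisfiable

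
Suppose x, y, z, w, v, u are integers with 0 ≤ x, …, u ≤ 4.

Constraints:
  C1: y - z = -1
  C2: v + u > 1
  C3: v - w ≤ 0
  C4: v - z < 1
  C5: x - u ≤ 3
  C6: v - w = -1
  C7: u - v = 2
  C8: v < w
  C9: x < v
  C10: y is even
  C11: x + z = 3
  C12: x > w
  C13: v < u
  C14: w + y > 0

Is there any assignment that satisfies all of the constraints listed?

Constraints 8, 9, and 12 give w < x, x < v, v < w. Chaining: w < x < v < w, which forces w < w — impossible.

Unsatisfiable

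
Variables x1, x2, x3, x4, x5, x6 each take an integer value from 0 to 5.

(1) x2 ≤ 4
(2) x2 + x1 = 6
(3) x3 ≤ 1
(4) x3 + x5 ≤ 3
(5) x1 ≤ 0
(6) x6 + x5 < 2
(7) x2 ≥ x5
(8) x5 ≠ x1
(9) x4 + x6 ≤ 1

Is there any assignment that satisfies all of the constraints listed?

From constraint 1: x2 ≤ 4. From constraint 5: x1 ≤ 0. Hence x2 + x1 ≤ 4. But constraint 2 requires x2 + x1 = 6, and 6 > 4. Contradiction.

Unsatisfiable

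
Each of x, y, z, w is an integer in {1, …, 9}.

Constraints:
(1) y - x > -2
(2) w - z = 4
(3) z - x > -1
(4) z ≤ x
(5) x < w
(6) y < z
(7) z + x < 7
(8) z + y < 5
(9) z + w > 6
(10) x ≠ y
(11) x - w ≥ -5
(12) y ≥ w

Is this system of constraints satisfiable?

Constraints 4, 5, 6, and 12 give x < w, w ≤ y, y < z, z ≤ x. Chaining: x < w ≤ y < z ≤ x, which forces x < x — impossible.

Unsatisfiable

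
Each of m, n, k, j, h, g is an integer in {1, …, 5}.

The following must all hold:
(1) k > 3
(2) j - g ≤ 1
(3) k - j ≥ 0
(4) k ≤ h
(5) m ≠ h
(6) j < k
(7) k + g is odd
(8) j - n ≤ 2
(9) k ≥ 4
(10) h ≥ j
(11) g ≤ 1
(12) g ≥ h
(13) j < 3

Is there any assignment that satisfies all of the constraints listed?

Unsatisfiable

From constraints 4 and 9: h ≥ k and k ≥ 4, so h ≥ 4. From constraints 11 and 12: h ≤ g and g ≤ 1, so h ≤ 1. But 1 < 4, so no value of h works.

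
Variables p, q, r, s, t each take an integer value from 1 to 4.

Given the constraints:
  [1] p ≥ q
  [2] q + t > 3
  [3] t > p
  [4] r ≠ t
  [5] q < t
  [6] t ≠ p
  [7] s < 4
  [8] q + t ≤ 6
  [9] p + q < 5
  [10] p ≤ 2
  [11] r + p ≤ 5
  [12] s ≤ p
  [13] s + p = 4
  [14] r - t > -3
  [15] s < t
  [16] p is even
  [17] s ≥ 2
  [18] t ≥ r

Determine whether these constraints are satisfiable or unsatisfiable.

Satisfiable

One satisfying assignment is p = 2, q = 2, r = 3, s = 2, t = 4.
For the less obvious constraints — constraint 2: q + t = 6; constraint 8: q + t = 6; constraint 9: p + q = 4 — and the others hold by inspection.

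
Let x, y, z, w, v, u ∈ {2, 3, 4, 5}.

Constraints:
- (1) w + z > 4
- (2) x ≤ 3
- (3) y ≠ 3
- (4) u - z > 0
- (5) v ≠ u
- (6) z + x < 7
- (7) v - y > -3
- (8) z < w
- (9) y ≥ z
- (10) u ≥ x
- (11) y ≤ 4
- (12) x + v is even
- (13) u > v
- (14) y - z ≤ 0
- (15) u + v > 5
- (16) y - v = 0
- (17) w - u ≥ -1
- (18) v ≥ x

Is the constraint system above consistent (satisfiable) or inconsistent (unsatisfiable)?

Satisfiable

The assignment x = 2, y = 2, z = 2, w = 5, v = 2, u = 5 works:
  constraint 1 holds since w + z = 7.
  constraint 4 holds since u - z = 3.
The rest check out directly.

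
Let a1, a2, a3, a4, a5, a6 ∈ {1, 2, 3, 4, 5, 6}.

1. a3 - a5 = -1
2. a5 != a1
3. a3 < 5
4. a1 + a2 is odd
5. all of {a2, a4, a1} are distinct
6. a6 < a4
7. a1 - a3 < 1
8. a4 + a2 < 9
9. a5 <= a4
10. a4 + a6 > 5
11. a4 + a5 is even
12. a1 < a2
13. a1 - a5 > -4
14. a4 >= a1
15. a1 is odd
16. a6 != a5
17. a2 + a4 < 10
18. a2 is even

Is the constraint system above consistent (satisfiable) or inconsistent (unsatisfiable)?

Satisfiable

Take a1 = 1, a2 = 2, a3 = 1, a4 = 6, a5 = 2, a6 = 1. Then constraint 1: a3 - a5 = -1; constraint 7: a1 - a3 = 0; constraint 8: a4 + a2 = 8, and every other listed constraint is also met.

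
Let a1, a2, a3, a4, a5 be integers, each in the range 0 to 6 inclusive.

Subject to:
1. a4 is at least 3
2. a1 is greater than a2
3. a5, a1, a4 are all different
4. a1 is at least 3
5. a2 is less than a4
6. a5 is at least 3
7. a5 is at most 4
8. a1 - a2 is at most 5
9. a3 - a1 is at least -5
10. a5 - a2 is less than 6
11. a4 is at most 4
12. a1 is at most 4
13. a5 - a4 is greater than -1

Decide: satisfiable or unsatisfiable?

Constraints 1, 4, 6, 7, 11, and 12 confine each of a5, a1, a4 to the 2 values {3, 4}.
Constraint 3 requires all 3 of them to be distinct, but only 2 values are available — impossible by the pigeonhole principle.

Unsatisfiable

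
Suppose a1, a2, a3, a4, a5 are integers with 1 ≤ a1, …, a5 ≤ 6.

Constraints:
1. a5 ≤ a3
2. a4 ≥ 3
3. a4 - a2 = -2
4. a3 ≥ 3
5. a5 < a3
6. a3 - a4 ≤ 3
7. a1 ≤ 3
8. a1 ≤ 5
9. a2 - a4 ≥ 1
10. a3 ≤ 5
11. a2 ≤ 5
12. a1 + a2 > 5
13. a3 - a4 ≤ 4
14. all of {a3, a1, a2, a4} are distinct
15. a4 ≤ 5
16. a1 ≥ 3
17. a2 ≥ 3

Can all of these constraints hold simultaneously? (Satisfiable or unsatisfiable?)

Constraints 2, 4, 8, 10, 11, 15, 16, and 17 confine each of a3, a1, a2, a4 to the 3 values {3, …, 5}.
Constraint 14 requires all 4 of them to be distinct, but only 3 values are available — impossible by the pigeonhole principle.

Unsatisfiable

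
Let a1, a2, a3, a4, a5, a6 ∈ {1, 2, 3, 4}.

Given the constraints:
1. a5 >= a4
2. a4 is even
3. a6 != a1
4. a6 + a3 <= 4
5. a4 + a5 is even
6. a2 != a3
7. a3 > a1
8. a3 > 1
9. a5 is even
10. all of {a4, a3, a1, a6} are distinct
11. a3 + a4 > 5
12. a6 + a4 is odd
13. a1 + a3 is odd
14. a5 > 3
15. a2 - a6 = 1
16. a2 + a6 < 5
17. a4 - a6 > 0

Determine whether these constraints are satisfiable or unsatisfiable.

Take a1 = 2, a2 = 2, a3 = 3, a4 = 4, a5 = 4, a6 = 1. Then constraint 4: a6 + a3 = 4; constraint 11: a3 + a4 = 7; constraint 15: a2 - a6 = 1, and every other listed constraint is also met.

Satisfiable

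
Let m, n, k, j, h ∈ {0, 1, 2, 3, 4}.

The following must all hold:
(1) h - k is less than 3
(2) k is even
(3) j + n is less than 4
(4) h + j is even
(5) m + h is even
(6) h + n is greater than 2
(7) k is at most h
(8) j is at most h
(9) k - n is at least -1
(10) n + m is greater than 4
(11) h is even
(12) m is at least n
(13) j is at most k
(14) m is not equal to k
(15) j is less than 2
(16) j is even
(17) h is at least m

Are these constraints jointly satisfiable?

Satisfiable

The assignment m = 4, n = 1, k = 2, j = 0, h = 4 works:
  constraint 1 holds since h - k = 2.
  constraint 3 holds since j + n = 1.
  constraint 6 holds since h + n = 5.
The rest check out directly.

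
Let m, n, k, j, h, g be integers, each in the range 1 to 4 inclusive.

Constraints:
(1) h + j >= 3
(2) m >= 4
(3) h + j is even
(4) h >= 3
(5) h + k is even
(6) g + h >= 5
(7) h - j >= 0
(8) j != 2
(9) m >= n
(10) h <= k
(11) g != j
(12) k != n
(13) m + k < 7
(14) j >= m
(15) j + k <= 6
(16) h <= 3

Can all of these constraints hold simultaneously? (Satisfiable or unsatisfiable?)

From constraints 2 and 14: j ≥ m ≥ 4. From constraints 4 and 10: k ≥ h ≥ 3. Hence j + k ≥ 7. But constraint 15 requires j + k ≤ 6, and 6 < 7. Contradiction.

Unsatisfiable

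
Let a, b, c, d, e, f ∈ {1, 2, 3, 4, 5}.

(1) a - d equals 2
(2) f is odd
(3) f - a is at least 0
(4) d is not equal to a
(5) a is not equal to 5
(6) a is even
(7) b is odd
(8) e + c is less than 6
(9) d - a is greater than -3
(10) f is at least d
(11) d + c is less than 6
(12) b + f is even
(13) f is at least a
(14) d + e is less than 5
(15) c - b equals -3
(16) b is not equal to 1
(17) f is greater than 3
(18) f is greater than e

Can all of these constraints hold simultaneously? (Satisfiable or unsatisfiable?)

Satisfiable

The assignment a = 4, b = 5, c = 2, d = 2, e = 2, f = 5 works:
  constraint 1 holds since a - d = 2.
  constraint 3 holds since f - a = 1.
  constraint 8 holds since e + c = 4.
The rest check out directly.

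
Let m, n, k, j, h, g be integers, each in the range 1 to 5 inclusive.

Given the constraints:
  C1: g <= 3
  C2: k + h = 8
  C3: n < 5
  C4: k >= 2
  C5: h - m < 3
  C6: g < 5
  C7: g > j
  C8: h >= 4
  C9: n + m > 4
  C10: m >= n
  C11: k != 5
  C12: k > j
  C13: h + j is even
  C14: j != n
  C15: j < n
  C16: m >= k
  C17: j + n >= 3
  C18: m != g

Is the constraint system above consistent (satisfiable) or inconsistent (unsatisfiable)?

Setting (m, n, k, j, h, g) = (4, 3, 3, 1, 5, 3) satisfies everything: constraint 2: k + h = 8; constraint 5: h - m = 1; constraint 9: n + m = 7, and the others follow.

Satisfiable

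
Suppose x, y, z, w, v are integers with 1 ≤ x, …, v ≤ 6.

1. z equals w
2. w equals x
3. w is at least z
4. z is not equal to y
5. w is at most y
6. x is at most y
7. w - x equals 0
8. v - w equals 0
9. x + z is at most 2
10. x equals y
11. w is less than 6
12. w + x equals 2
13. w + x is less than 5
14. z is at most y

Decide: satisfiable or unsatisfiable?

From constraints 1, 2, and 10, z = w = x = y, so z = y. But constraint 4 says z ≠ y. Contradiction.

Unsatisfiable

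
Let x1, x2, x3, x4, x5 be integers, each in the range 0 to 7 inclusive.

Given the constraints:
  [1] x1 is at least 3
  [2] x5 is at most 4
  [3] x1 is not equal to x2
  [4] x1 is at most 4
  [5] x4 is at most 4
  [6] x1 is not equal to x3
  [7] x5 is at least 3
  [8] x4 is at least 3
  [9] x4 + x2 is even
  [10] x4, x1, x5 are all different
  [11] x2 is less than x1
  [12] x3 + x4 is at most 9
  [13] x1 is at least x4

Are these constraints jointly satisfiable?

Unsatisfiable

Constraints 1, 2, 4, 5, 7, and 8 confine each of x4, x1, x5 to the 2 values {3, 4}.
Constraint 10 requires all 3 of them to be distinct, but only 2 values are available — impossible by the pigeonhole principle.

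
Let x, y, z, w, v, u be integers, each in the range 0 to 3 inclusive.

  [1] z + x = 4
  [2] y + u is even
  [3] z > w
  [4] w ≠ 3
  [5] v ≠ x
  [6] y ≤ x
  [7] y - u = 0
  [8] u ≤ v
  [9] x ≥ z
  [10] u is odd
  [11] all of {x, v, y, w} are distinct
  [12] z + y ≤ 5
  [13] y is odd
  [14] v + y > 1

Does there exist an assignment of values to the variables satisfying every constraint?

Satisfiable

One satisfying assignment is x = 2, y = 1, z = 2, w = 0, v = 3, u = 1.
For the less obvious constraints — constraint 1: z + x = 4; constraint 7: y - u = 0 — and the others hold by inspection.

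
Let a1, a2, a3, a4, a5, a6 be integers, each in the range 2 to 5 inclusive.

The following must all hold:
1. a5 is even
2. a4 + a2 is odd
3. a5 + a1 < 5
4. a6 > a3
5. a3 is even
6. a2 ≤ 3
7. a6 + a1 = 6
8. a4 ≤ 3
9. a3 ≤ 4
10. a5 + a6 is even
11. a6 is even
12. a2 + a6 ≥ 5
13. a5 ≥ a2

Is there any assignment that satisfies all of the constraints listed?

One satisfying assignment is a1 = 2, a2 = 2, a3 = 2, a4 = 3, a5 = 2, a6 = 4.
For the less obvious constraints — constraint 3: a5 + a1 = 4; constraint 7: a6 + a1 = 6; constraint 12: a2 + a6 = 6 — and the others hold by inspection.

Satisfiable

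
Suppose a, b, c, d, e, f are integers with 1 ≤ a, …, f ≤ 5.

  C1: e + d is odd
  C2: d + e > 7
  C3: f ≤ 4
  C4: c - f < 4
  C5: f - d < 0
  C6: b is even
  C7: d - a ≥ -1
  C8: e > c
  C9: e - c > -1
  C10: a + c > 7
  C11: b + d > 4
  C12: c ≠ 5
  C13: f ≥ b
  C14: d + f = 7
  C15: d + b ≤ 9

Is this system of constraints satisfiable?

Satisfiable

One satisfying assignment is a = 5, b = 2, c = 4, d = 4, e = 5, f = 3.
For the less obvious constraints — constraint 2: d + e = 9; constraint 4: c - f = 1; constraint 5: f - d = -1 — and the others hold by inspection.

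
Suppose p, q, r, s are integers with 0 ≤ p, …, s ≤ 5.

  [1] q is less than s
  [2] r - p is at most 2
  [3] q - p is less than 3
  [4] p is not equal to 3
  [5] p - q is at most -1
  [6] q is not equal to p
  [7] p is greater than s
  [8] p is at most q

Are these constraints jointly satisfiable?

Unsatisfiable

Constraints 1, 5, and 7 give p < q, q < s, s < p. Chaining: p < q < s < p, which forces p < p — impossible.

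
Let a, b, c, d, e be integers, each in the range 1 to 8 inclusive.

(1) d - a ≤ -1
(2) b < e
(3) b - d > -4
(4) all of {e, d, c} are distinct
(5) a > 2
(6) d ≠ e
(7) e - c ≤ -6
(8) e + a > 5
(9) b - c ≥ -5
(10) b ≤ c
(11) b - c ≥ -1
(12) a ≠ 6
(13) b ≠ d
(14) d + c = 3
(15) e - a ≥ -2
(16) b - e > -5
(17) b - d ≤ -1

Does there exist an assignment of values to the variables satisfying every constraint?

Unsatisfiable

Constraints 1, 7, 9, 15, and 17 give d − b ≥ 1, b − c ≥ -5, c − e ≥ 6, e − a ≥ -2, a − d ≥ 1.
Adding all 5 inequalities: the left sides telescope to 0, and the right sides sum to 1 + (-5) + 6 + (-2) + 1 = 1. So 0 ≥ 1, which is false.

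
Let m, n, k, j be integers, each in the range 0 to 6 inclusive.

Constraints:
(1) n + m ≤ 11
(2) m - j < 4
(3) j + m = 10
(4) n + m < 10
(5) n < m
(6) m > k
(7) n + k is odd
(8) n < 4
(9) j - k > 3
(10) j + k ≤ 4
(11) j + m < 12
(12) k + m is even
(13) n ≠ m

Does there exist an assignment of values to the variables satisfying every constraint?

Take m = 6, n = 3, k = 0, j = 4. Then constraint 1: n + m = 9; constraint 2: m - j = 2; constraint 3: j + m = 10, and every other listed constraint is also met.

Satisfiable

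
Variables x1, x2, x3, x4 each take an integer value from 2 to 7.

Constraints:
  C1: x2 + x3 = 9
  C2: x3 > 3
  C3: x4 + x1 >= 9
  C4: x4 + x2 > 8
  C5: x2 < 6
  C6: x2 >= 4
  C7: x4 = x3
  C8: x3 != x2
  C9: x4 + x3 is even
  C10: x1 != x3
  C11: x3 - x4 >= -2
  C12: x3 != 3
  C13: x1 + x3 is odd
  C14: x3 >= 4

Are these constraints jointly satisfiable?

Satisfiable

Take x1 = 7, x2 = 5, x3 = 4, x4 = 4. Then constraint 1: x2 + x3 = 9; constraint 3: x4 + x1 = 11; constraint 4: x4 + x2 = 9, and every other listed constraint is also met.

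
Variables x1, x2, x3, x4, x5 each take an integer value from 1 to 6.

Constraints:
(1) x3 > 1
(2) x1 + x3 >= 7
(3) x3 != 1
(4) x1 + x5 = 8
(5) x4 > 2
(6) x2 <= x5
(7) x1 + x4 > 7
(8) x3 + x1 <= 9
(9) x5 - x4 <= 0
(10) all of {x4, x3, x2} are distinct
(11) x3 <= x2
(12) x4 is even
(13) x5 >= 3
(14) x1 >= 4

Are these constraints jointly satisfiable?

The assignment x1 = 4, x2 = 4, x3 = 3, x4 = 6, x5 = 4 works:
  constraint 2 holds since x1 + x3 = 7.
  constraint 4 holds since x1 + x5 = 8.
  constraint 7 holds since x1 + x4 = 10.
The rest check out directly.

Satisfiable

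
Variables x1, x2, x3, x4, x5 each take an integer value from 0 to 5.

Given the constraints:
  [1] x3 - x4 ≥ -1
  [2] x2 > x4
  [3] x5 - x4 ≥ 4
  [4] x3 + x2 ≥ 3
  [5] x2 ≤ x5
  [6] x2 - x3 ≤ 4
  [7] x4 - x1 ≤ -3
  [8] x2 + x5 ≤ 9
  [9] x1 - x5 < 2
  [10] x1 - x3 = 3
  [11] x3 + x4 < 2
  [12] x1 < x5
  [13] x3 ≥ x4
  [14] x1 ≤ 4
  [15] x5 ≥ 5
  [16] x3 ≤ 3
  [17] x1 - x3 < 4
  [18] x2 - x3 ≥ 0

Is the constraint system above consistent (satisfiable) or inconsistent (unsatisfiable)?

Setting (x1, x2, x3, x4, x5) = (4, 2, 1, 0, 5) satisfies everything: constraint 1: x3 - x4 = 1; constraint 3: x5 - x4 = 5, and the others follow.

Satisfiable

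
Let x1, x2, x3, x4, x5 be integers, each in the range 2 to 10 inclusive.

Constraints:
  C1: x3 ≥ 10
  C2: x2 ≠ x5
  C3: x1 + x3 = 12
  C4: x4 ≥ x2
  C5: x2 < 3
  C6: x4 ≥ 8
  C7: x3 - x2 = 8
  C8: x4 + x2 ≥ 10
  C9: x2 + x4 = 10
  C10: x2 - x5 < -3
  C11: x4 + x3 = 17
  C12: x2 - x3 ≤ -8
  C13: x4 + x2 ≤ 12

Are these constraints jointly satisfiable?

From constraint 6: x4 ≥ 8. From constraint 1: x3 ≥ 10. Hence x4 + x3 ≥ 18. But constraint 11 requires x4 + x3 = 17, and 17 < 18. Contradiction.

Unsatisfiable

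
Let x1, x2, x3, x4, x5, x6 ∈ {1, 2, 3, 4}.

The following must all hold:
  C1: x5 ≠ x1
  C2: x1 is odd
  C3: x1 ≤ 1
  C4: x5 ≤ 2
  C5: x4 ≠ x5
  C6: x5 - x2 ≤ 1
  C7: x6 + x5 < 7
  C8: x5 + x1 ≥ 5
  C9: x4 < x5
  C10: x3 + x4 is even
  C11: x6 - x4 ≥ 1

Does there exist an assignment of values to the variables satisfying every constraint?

From constraint 4: x5 ≤ 2. From constraint 3: x1 ≤ 1. Hence x5 + x1 ≤ 3. But constraint 8 requires x5 + x1 ≥ 5, and 5 > 3. Contradiction.

Unsatisfiable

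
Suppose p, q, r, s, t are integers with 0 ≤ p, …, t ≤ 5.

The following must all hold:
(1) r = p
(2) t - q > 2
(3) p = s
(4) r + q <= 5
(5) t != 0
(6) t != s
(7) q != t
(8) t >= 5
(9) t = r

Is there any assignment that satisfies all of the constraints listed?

From constraints 1, 3, and 9, t = r = p = s, so t = s. But constraint 6 says t ≠ s. Contradiction.

Unsatisfiable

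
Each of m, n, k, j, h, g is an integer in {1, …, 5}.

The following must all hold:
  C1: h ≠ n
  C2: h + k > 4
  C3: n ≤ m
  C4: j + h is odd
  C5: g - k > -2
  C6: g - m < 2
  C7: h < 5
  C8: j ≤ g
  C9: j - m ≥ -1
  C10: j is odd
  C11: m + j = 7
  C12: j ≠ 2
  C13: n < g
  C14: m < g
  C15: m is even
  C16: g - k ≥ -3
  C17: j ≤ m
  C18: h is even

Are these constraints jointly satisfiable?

Satisfiable

One satisfying assignment is m = 4, n = 3, k = 5, j = 3, h = 2, g = 5.
For the less obvious constraints — constraint 2: h + k = 7; constraint 5: g - k = 0; constraint 6: g - m = 1 — and the others hold by inspection.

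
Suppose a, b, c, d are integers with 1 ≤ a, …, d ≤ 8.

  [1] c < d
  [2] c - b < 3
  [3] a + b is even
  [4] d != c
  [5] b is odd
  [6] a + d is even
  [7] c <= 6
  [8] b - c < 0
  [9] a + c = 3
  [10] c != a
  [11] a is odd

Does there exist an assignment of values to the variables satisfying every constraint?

Setting (a, b, c, d) = (1, 1, 2, 7) satisfies everything: constraint 2: c - b = 1; constraint 8: b - c = -1; constraint 9: a + c = 3, and the others follow.

Satisfiable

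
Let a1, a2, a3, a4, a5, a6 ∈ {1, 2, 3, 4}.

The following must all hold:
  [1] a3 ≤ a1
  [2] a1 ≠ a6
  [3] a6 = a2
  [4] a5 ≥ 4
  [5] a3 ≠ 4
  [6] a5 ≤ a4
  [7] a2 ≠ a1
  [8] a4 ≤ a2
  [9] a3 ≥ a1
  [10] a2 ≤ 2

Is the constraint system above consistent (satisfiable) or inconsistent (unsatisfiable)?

From constraints 4 and 6: a4 ≥ a5 and a5 ≥ 4, so a4 ≥ 4. From constraints 8 and 10: a4 ≤ a2 and a2 ≤ 2, so a4 ≤ 2. But 2 < 4, so no value of a4 works.

Unsatisfiable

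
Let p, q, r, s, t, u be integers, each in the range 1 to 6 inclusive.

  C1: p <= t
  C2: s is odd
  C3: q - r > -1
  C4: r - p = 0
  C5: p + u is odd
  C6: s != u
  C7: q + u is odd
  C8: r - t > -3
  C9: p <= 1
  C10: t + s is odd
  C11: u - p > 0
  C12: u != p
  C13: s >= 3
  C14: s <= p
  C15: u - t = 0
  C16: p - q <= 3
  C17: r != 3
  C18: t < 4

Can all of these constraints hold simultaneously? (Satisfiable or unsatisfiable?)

Unsatisfiable

From constraint 13: s ≥ 3. From constraints 9 and 14: s ≤ p and p ≤ 1, so s ≤ 1. But 1 < 3, so no value of s works.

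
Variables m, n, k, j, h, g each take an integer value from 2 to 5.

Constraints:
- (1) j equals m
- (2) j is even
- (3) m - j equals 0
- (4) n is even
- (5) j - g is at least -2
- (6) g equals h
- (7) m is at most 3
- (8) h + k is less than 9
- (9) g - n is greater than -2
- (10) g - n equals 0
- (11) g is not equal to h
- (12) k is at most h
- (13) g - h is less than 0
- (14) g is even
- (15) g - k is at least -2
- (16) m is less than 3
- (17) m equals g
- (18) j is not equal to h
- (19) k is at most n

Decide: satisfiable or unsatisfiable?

Unsatisfiable

From constraints 1, 6, and 17, j = m = g = h, so j = h. But constraint 18 says j ≠ h. Contradiction.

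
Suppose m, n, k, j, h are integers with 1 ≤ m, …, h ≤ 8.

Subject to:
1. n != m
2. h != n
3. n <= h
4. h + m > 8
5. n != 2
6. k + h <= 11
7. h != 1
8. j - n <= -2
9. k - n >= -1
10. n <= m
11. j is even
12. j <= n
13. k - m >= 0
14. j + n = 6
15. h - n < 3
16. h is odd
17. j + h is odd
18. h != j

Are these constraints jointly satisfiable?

One satisfying assignment is m = 5, n = 4, k = 5, j = 2, h = 5.
For the less obvious constraints — constraint 4: h + m = 10; constraint 6: k + h = 10; constraint 8: j - n = -2 — and the others hold by inspection.

Satisfiable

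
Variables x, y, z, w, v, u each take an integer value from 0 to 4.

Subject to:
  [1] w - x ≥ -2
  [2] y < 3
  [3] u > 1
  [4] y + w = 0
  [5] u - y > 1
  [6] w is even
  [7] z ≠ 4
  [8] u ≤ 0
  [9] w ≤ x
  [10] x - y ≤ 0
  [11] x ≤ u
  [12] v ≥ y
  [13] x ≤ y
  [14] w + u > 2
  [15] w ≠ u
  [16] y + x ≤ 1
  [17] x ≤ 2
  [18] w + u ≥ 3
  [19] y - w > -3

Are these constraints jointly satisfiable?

Unsatisfiable

From constraints 9 and 17: w ≤ x ≤ 2. From constraint 8: u ≤ 0. Hence w + u ≤ 2. But constraint 18 requires w + u ≥ 3, and 3 > 2. Contradiction.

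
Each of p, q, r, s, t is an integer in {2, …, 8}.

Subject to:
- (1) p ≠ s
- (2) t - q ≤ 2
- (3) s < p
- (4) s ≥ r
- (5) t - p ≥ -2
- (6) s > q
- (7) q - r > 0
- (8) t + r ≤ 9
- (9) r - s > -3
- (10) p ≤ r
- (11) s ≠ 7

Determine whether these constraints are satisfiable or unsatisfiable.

Unsatisfiable

Constraints 3, 6, 7, and 10 give r < q, q < s, s < p, p ≤ r. Chaining: r < q < s < p ≤ r, which forces r < r — impossible.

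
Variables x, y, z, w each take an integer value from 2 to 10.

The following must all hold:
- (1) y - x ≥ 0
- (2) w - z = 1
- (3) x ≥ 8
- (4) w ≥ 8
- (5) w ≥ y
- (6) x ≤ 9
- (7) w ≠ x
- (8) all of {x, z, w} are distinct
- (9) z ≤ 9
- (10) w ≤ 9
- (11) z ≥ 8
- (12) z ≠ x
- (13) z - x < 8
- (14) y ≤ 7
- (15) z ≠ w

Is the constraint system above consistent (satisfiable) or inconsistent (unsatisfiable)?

Unsatisfiable

Constraints 3, 4, 6, 9, 10, and 11 confine each of x, z, w to the 2 values {8, 9}.
Constraint 8 requires all 3 of them to be distinct, but only 2 values are available — impossible by the pigeonhole principle.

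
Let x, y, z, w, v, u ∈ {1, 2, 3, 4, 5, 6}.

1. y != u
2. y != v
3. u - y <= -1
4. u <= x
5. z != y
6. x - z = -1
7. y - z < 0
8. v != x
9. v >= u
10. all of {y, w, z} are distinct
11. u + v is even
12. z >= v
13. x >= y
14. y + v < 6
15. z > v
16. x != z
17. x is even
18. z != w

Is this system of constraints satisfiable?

One satisfying assignment is x = 4, y = 3, z = 5, w = 6, v = 2, u = 2.
For the less obvious constraints — constraint 3: u - y = -1; constraint 6: x - z = -1 — and the others hold by inspection.

Satisfiable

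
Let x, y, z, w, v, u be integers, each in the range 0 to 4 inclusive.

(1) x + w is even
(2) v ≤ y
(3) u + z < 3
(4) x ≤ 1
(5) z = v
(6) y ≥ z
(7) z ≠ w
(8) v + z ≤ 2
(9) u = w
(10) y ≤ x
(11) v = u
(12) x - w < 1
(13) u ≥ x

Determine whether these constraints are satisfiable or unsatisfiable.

Unsatisfiable

From constraints 5, 9, and 11, z = v = u = w, so z = w. But constraint 7 says z ≠ w. Contradiction.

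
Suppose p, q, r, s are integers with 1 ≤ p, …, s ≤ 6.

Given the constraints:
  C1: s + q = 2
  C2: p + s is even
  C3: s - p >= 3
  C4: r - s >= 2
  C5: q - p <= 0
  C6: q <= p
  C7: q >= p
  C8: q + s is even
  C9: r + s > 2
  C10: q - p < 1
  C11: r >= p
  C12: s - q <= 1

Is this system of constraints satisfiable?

Unsatisfiable

Constraints 3, 5, and 12 give s − p ≥ 3, p − q ≥ 0, q − s ≥ -1.
Adding all 3 inequalities: the left sides telescope to 0, and the right sides sum to 3 + 0 + (-1) = 2. So 0 ≥ 2, which is false.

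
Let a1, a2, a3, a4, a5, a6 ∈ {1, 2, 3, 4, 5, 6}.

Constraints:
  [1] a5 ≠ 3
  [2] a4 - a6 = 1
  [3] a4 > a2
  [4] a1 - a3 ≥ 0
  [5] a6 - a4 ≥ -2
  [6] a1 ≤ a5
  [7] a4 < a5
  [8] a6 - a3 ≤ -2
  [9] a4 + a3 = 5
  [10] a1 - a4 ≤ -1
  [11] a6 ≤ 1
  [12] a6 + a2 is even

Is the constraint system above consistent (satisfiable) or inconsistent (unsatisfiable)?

Constraints 4, 5, 8, and 10 give a4 − a1 ≥ 1, a1 − a3 ≥ 0, a3 − a6 ≥ 2, a6 − a4 ≥ -2.
Adding all 4 inequalities: the left sides telescope to 0, and the right sides sum to 1 + 0 + 2 + (-2) = 1. So 0 ≥ 1, which is false.

Unsatisfiable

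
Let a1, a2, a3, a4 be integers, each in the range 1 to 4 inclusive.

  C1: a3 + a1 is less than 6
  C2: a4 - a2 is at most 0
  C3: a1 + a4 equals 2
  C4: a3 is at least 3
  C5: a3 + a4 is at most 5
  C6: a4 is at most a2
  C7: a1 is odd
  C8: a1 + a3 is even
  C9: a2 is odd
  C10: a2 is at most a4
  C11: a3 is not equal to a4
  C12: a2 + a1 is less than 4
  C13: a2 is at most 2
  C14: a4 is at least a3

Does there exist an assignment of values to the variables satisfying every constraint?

Unsatisfiable

From constraints 4 and 14: a4 ≥ a3 and a3 ≥ 3, so a4 ≥ 3. From constraints 6 and 13: a4 ≤ a2 and a2 ≤ 2, so a4 ≤ 2. But 2 < 3, so no value of a4 works.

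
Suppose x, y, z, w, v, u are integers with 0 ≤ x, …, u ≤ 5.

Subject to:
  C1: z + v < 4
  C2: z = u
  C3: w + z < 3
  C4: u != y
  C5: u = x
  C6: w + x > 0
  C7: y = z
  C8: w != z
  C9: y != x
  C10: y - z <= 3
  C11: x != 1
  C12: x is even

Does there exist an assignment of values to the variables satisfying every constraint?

From constraints 2, 5, and 7, y = z = u = x, so y = x. But constraint 9 says y ≠ x. Contradiction.

Unsatisfiable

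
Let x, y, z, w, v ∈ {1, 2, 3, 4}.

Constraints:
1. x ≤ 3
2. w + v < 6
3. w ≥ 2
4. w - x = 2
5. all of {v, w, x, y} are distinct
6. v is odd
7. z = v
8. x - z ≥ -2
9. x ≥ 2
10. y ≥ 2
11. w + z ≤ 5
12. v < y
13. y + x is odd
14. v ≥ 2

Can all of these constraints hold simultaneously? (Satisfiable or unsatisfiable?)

Unsatisfiable

Constraints 3, 9, 10, and 14 confine each of v, w, x, y to the 3 values {2, …, 4} (the domain already gives each ≤ 4).
Constraint 5 requires all 4 of them to be distinct, but only 3 values are available — impossible by the pigeonhole principle.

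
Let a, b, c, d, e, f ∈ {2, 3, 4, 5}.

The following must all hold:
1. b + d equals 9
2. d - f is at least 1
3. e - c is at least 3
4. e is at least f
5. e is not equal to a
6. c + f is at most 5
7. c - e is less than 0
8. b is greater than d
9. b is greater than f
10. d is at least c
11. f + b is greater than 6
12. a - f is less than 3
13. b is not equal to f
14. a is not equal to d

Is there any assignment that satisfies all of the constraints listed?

The assignment a = 2, b = 5, c = 2, d = 4, e = 5, f = 2 works:
  constraint 1 holds since b + d = 9.
  constraint 2 holds since d - f = 2.
The rest check out directly.

Satisfiable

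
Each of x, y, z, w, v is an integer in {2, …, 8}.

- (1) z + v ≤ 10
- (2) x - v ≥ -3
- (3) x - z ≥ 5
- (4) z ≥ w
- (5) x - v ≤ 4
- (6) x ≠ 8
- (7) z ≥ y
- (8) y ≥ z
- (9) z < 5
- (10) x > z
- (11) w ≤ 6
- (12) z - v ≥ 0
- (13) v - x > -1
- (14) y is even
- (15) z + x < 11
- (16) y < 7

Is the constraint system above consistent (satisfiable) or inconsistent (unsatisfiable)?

Unsatisfiable

Constraints 3, 5, and 12 give x − z ≥ 5, z − v ≥ 0, v − x ≥ -4.
Adding all 3 inequalities: the left sides telescope to 0, and the right sides sum to 5 + 0 + (-4) = 1. So 0 ≥ 1, which is false.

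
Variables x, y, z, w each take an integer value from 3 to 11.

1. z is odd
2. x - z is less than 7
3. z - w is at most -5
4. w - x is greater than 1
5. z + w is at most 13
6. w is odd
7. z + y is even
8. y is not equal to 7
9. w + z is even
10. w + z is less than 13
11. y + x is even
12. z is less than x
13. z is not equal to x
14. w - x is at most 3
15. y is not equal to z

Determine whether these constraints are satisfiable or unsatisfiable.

Satisfiable

Take x = 7, y = 5, z = 3, w = 9. Then constraint 2: x - z = 4; constraint 3: z - w = -6, and every other listed constraint is also met.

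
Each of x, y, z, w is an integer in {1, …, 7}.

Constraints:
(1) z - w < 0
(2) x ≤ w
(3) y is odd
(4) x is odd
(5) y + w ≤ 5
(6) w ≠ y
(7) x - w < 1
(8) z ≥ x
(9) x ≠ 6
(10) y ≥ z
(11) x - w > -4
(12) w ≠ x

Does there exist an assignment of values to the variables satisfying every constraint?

Satisfiable

The assignment x = 1, y = 3, z = 1, w = 2 works:
  constraint 1 holds since z - w = -1.
  constraint 5 holds since y + w = 5.
The rest check out directly.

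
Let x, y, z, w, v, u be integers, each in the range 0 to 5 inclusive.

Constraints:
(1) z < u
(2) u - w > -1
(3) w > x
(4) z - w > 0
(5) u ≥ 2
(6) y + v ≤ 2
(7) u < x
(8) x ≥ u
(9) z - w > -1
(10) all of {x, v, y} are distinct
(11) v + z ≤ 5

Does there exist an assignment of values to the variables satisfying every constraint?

Constraints 1, 3, 4, and 7 give u < x, x < w, w < z, z < u. Chaining: u < x < w < z < u, which forces u < u — impossible.

Unsatisfiable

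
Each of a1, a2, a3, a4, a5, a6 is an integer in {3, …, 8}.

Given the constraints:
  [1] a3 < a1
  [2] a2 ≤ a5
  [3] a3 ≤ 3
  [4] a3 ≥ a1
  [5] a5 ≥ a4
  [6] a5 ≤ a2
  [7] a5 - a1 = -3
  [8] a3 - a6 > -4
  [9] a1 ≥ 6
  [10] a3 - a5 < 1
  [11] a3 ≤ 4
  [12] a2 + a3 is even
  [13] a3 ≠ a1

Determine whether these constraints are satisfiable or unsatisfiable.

From constraint 9: a1 ≥ 6. From constraints 4 and 11: a1 ≤ a3 and a3 ≤ 4, so a1 ≤ 4. But 4 < 6, so no value of a1 works.

Unsatisfiable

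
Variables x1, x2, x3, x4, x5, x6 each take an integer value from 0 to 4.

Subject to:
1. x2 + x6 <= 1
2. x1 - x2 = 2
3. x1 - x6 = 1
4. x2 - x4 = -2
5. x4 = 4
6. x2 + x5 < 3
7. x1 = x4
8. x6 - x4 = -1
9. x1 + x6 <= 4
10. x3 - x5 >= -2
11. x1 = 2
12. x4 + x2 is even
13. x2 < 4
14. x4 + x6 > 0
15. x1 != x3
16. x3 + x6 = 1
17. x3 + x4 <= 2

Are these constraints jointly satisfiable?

Constraint 11 fixes x1 = 2 and constraint 5 fixes x4 = 4, but constraint 7 requires x1 = x4. Since 2 ≠ 4, contradiction.

Unsatisfiable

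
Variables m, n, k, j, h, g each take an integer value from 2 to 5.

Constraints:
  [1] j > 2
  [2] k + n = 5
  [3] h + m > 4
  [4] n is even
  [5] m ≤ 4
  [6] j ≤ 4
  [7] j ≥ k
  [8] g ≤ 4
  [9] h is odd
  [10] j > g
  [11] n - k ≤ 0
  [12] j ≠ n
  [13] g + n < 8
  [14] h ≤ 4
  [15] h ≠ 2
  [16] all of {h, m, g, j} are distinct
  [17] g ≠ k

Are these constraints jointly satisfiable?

Constraints 5, 6, 8, and 14 confine each of h, m, g, j to the 3 values {2, …, 4} (the domain already gives each ≥ 2).
Constraint 16 requires all 4 of them to be distinct, but only 3 values are available — impossible by the pigeonhole principle.

Unsatisfiable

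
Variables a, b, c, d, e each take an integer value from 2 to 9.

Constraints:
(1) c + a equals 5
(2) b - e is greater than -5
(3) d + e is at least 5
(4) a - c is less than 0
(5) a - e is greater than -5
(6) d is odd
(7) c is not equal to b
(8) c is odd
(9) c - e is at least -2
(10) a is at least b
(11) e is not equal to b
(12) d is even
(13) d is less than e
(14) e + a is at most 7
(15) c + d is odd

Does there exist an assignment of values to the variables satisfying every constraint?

Unsatisfiable

Constraint 8 makes c odd and constraint 6 makes d odd, so c + d must be even. Constraint 15 says c + d is odd — contradiction.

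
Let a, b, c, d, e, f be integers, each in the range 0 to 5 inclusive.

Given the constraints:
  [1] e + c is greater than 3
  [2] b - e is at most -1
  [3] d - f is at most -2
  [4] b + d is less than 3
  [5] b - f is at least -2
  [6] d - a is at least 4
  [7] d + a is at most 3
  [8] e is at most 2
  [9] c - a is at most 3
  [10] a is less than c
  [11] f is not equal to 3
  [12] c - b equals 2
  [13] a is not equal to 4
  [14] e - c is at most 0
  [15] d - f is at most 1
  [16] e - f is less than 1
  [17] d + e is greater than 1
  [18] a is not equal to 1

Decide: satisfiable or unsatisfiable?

Constraints 2, 3, 5, 6, 9, and 14 give e − b ≥ 1, b − f ≥ -2, f − d ≥ 2, d − a ≥ 4, a − c ≥ -3, c − e ≥ 0.
Adding all 6 inequalities: the left sides telescope to 0, and the right sides sum to 1 + (-2) + 2 + 4 + (-3) + 0 = 2. So 0 ≥ 2, which is false.

Unsatisfiable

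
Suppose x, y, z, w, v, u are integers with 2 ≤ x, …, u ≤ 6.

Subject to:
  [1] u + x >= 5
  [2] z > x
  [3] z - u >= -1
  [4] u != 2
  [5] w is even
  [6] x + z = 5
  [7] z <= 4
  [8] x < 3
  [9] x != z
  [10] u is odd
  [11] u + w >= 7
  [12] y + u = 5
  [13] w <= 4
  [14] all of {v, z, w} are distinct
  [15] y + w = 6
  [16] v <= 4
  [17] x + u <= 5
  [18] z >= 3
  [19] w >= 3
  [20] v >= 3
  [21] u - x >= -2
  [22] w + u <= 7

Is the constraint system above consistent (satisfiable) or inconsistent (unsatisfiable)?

Unsatisfiable

Constraints 7, 13, 16, 18, 19, and 20 confine each of v, z, w to the 2 values {3, 4}.
Constraint 14 requires all 3 of them to be distinct, but only 2 values are available — impossible by the pigeonhole principle.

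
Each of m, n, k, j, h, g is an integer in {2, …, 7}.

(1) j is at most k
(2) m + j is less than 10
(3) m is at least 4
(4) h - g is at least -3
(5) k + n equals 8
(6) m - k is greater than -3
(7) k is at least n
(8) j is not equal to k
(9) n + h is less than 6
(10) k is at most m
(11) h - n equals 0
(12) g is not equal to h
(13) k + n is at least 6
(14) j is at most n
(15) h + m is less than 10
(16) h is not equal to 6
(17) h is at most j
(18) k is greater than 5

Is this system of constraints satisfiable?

Satisfiable

The assignment m = 6, n = 2, k = 6, j = 2, h = 2, g = 5 works:
  constraint 2 holds since m + j = 8.
  constraint 4 holds since h - g = -3.
  constraint 5 holds since k + n = 8.
The rest check out directly.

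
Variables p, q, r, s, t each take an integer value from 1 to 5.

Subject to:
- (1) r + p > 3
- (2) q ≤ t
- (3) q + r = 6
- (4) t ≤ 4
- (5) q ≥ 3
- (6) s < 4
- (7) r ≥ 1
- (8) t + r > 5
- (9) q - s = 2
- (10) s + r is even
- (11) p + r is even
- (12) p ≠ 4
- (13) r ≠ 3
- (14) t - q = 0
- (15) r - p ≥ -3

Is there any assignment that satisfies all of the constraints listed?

Satisfiable

Setting (p, q, r, s, t) = (2, 4, 2, 2, 4) satisfies everything: constraint 1: r + p = 4; constraint 3: q + r = 6; constraint 8: t + r = 6, and the others follow.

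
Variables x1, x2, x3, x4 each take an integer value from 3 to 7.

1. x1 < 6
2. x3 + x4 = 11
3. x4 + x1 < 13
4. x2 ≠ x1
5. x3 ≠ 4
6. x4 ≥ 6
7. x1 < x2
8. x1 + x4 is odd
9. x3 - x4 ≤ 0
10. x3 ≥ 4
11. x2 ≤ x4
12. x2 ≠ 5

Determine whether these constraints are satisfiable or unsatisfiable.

Satisfiable

One satisfying assignment is x1 = 5, x2 = 6, x3 = 5, x4 = 6.
For the less obvious constraints — constraint 2: x3 + x4 = 11; constraint 3: x4 + x1 = 11; constraint 9: x3 - x4 = -1 — and the others hold by inspection.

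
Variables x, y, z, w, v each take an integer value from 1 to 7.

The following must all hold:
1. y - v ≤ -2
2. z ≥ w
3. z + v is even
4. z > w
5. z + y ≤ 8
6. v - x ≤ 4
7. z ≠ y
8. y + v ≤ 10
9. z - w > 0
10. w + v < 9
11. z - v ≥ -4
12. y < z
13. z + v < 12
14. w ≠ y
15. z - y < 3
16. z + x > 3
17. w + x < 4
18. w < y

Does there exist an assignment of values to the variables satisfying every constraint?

Satisfiable

Try x = 2, y = 2, z = 4, w = 1, v = 6.
Check constraint 1: y - v = -4; constraint 5: z + y = 6; constraint 6: v - x = 4. The remaining constraints are straightforward to verify.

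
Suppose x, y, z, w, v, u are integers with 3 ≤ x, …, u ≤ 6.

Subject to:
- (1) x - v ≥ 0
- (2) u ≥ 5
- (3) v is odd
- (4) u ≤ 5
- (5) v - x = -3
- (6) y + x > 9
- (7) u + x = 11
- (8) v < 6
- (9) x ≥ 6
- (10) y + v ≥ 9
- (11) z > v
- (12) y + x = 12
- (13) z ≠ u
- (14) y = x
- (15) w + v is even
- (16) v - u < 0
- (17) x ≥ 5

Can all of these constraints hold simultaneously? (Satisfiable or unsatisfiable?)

Satisfiable

Take x = 6, y = 6, z = 4, w = 3, v = 3, u = 5. Then constraint 1: x - v = 3; constraint 5: v - x = -3, and every other listed constraint is also met.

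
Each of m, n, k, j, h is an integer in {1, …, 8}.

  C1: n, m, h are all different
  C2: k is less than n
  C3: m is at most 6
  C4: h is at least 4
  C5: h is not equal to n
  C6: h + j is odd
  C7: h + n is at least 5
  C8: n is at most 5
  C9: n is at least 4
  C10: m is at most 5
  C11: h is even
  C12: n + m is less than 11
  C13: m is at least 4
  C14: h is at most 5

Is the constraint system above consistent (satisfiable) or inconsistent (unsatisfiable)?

Constraints 4, 8, 9, 10, 13, and 14 confine each of n, m, h to the 2 values {4, 5}.
Constraint 1 requires all 3 of them to be distinct, but only 2 values are available — impossible by the pigeonhole principle.

Unsatisfiable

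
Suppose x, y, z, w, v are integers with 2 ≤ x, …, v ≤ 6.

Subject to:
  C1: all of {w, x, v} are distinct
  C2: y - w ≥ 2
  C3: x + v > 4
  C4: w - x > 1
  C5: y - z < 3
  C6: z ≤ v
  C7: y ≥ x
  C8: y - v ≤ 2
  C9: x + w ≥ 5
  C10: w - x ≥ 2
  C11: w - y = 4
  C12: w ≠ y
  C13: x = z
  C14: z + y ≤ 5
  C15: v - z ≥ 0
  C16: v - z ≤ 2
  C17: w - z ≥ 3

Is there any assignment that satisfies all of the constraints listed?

Constraints 2, 8, 16, and 17 give z − v ≥ -2, v − y ≥ -2, y − w ≥ 2, w − z ≥ 3.
Adding all 4 inequalities: the left sides telescope to 0, and the right sides sum to (-2) + (-2) + 2 + 3 = 1. So 0 ≥ 1, which is false.

Unsatisfiable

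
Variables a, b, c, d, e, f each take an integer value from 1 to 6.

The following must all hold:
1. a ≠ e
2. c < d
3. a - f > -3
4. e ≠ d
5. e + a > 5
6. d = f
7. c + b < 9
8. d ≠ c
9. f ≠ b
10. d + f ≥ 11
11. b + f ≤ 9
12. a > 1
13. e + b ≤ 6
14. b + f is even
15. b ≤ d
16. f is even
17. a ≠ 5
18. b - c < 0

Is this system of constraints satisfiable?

Satisfiable

Try a = 6, b = 2, c = 5, d = 6, e = 1, f = 6.
Check constraint 3: a - f = 0; constraint 5: e + a = 7; constraint 7: c + b = 7. The remaining constraints are straightforward to verify.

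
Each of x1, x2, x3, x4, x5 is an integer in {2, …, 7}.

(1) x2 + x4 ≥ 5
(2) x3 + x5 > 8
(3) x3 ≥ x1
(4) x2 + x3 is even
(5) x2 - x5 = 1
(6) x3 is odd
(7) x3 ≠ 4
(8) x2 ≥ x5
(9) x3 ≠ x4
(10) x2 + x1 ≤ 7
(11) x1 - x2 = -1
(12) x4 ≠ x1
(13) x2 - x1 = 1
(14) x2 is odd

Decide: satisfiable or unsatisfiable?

Take x1 = 2, x2 = 3, x3 = 7, x4 = 5, x5 = 2. Then constraint 1: x2 + x4 = 8; constraint 2: x3 + x5 = 9, and every other listed constraint is also met.

Satisfiable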